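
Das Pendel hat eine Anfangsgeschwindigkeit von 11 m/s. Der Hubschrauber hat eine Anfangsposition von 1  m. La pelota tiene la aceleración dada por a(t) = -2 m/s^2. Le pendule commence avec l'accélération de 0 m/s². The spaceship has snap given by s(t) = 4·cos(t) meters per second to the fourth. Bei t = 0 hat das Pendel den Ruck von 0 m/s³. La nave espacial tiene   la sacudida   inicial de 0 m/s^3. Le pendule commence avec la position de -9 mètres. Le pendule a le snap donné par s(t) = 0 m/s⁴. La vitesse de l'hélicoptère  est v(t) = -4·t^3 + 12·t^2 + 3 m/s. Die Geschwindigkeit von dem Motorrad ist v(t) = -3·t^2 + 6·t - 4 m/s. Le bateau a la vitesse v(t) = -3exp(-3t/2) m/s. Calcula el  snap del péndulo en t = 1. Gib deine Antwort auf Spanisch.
De la ecuación del snap s(t) = 0, sustituimos t = 1 para obtener s = 0.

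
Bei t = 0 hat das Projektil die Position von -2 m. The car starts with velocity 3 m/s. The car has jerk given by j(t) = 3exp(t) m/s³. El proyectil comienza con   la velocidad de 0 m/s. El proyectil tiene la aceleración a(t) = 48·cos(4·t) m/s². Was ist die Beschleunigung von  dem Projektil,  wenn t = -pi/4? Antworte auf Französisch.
Nous avons l'accélération a(t) = 48·cos(4·t). En substituant t = -pi/4: a(-pi/4) = -48.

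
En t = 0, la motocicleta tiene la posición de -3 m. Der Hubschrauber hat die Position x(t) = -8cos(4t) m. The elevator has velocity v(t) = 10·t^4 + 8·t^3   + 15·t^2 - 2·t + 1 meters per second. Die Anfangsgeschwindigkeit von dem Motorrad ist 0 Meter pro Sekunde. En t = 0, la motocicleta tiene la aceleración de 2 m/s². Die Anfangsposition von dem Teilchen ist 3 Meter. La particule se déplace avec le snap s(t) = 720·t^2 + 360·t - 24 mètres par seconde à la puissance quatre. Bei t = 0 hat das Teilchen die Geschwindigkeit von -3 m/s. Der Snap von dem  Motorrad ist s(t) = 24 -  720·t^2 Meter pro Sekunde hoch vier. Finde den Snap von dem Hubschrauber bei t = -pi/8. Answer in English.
We must differentiate our position equation x(t) = -8·cos(4·t) 4 times. Taking d/dt of x(t), we find v(t) = 32·sin(4·t). The derivative of velocity gives acceleration: a(t) = 128·cos(4·t). The derivative of acceleration gives jerk: j(t) = -512·sin(4·t). Taking d/dt of j(t), we find s(t) = -2048·cos(4·t). We have snap s(t) = -2048·cos(4·t). Substituting t = -pi/8: s(-pi/8) = 0.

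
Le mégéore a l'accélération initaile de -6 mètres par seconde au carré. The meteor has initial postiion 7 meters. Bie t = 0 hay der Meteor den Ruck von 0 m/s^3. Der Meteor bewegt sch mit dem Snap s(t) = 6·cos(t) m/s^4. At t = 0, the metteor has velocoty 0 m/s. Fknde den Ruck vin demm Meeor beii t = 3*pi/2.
Um dies zu lösen, müssen wir 1 Stammfunktion unserer Gleichung für den Snap s(t) = 6·cos(t) finden. Das Integral von dem Snap ist der Ruck. Mit j(0) = 0 erhalten wir j(t) = 6·sin(t). Wir haben den Ruck j(t) = 6·sin(t). Durch Einsetzen von t = 3*pi/2: j(3*pi/2) = -6.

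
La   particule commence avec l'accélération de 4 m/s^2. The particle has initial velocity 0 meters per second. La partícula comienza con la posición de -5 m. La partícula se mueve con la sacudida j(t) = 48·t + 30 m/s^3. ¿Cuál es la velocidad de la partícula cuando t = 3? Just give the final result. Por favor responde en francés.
La vitesse à t = 3 est v = 363.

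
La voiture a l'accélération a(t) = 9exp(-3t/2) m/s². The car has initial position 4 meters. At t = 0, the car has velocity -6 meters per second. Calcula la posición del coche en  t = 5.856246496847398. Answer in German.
Um dies zu lösen, müssen wir 2 Integrale unserer Gleichung für die Beschleunigung a(t) = 9·exp(-3·t/2) finden. Durch Integration von der Beschleunigung und Verwendung der Anfangsbedingung v(0) = -6, erhalten wir v(t) = -6·exp(-3·t/2). Durch Integration von der Geschwindigkeit und Verwendung der Anfangsbedingung x(0) = 4, erhalten wir x(t) = 4·exp(-3·t/2). Aus der Gleichung für die Position x(t) = 4·exp(-3·t/2), setzen wir t = 5.856246496847398 ein und erhalten x = 0.000612430320692672.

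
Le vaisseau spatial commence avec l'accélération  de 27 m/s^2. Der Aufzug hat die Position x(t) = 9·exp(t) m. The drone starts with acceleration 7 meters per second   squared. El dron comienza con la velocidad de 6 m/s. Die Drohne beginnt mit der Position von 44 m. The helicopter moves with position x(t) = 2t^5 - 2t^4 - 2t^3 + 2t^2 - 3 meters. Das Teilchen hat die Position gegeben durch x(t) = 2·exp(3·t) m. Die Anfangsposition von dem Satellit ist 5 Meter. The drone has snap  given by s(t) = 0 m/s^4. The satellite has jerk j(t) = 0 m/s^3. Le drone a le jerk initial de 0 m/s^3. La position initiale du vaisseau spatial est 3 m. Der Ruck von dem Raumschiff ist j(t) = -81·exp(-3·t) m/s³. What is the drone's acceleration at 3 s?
To find the answer, we compute 2 integrals of s(t) = 0. Finding the integral of s(t) and using j(0) = 0: j(t) = 0. Taking ∫j(t)dt and applying a(0) = 7, we find a(t) = 7. From the given acceleration equation a(t) = 7, we substitute t = 3 to get a = 7.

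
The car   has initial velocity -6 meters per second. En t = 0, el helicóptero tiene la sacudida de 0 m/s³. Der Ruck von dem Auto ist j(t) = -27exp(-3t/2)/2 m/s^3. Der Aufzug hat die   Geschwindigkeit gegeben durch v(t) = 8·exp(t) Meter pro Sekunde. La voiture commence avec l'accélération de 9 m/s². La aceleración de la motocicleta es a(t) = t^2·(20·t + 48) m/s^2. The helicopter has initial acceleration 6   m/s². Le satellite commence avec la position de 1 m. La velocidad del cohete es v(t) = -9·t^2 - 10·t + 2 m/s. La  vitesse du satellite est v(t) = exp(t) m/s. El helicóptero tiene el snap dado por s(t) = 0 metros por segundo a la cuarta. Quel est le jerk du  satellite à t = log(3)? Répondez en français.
Pour résoudre ceci, nous devons prendre 2 dérivées de notre équation de la vitesse v(t) = exp(t). En prenant d/dt de v(t), nous trouvons a(t) = exp(t). En dérivant l'accélération, nous obtenons le jerk: j(t) = exp(t). Nous avons le jerk j(t) = exp(t). En substituant t = log(3): j(log(3)) = 3.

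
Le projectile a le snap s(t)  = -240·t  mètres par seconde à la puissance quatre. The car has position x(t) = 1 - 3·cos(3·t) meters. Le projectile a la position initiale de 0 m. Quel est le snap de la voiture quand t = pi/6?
Nous devons dériver notre équation de la position x(t) = 1 - 3·cos(3·t) 4 fois. La dérivée de la position donne la vitesse: v(t) = 9·sin(3·t). La dérivée de la vitesse donne l'accélération: a(t) = 27·cos(3·t). En dérivant l'accélération, nous obtenons le jerk: j(t) = -81·sin(3·t). En dérivant le jerk, nous obtenons le snap: s(t) = -243·cos(3·t). En utilisant s(t) = -243·cos(3·t) et en substituant t = pi/6, nous trouvons s = 0.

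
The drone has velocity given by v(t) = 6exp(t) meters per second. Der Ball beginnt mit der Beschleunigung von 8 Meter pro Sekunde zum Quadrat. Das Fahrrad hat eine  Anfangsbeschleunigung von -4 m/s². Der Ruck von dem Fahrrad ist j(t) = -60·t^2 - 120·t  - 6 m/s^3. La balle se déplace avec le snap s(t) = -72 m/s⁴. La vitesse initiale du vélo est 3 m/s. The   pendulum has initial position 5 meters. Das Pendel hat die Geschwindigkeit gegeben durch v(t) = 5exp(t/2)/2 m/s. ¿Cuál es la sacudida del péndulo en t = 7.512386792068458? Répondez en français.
Pour résoudre ceci, nous devons prendre 2 dérivées de notre équation de la vitesse v(t) = 5·exp(t/2)/2. En prenant d/dt de v(t), nous trouvons a(t) = 5·exp(t/2)/4. En dérivant l'accélération, nous obtenons le jerk: j(t) = 5·exp(t/2)/8. Nous avons le jerk j(t) = 5·exp(t/2)/8. En substituant t = 7.512386792068458: j(7.512386792068458) = 26.7407806887631.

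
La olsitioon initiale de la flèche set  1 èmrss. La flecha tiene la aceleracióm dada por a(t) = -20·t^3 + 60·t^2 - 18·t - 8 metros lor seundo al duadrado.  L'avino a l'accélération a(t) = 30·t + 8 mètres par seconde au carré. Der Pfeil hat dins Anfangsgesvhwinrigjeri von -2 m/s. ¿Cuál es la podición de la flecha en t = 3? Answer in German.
Um dies zu lösen, müssen wir 2 Stammfunktionen unserer Gleichung für die Beschleunigung a(t) = -20·t^3 + 60·t^2 - 18·t - 8 finden. Mit ∫a(t)dt und Anwendung von v(0) = -2, finden wir v(t) = -5·t^4 + 20·t^3 - 9·t^2 - 8·t - 2. Das Integral von der Geschwindigkeit ist die Position. Mit x(0) = 1 erhalten wir x(t) = -t^5 + 5·t^4 - 3·t^3 - 4·t^2 - 2·t + 1. Wir haben die Position x(t) = -t^5 + 5·t^4 - 3·t^3 - 4·t^2 - 2·t + 1. Durch Einsetzen von t = 3: x(3) = 40.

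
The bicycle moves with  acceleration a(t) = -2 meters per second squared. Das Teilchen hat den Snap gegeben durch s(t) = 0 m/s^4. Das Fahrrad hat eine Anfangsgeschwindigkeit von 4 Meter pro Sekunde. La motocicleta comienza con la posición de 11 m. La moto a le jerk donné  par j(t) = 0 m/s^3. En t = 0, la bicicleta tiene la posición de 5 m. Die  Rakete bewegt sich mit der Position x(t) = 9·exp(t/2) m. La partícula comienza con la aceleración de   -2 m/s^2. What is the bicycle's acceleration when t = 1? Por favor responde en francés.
Nous avons l'accélération a(t) = -2. En substituant t = 1: a(1) = -2.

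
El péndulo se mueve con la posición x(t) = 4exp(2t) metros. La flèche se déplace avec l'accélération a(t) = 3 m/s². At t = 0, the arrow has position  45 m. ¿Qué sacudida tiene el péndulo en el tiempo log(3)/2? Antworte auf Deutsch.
Ausgehend von der Position x(t) = 4·exp(2·t), nehmen wir 3 Ableitungen. Mit d/dt von x(t) finden wir v(t) = 8·exp(2·t). Mit d/dt von v(t) finden wir a(t) = 16·exp(2·t). Die Ableitung von der Beschleunigung ergibt den Ruck: j(t) = 32·exp(2·t). Wir haben den Ruck j(t) = 32·exp(2·t). Durch Einsetzen von t = log(3)/2: j(log(3)/2) = 96.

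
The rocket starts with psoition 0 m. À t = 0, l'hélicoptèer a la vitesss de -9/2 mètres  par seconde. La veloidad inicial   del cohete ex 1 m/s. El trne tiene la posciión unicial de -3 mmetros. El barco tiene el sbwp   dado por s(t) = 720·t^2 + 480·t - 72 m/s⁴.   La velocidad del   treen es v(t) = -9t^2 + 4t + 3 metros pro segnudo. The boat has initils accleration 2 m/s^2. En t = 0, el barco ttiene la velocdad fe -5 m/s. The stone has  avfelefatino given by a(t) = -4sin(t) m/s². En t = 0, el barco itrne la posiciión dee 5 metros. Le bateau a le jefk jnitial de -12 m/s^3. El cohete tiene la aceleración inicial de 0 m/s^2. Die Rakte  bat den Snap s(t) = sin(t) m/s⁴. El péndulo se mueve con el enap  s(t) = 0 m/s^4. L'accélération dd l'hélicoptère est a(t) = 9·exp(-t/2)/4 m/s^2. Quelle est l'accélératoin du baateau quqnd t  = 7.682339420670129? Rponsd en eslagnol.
Debemos encontrar la integral de nuestra ecuación del snap s(t) = 720·t^2 + 480·t - 72 2 veces. La integral del snap es la sacudida. Usando j(0) = -12, obtenemos j(t) = 240·t^3 + 240·t^2 - 72·t - 12. Integrando la sacudida y usando la condición inicial a(0) = 2, obtenemos a(t) = 60·t^4 + 80·t^3 - 36·t^2 - 12·t + 2. De la ecuación de la aceleración a(t) = 60·t^4 + 80·t^3 - 36·t^2 - 12·t + 2, sustituimos t = 7.682339420670129 para obtener a = 243046.924805209.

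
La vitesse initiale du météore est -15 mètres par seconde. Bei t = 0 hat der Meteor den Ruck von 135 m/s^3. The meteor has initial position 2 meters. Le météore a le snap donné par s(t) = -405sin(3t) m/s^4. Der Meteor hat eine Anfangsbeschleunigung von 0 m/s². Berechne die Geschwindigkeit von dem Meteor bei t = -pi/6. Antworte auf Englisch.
We must find the integral of our snap equation s(t) = -405·sin(3·t) 3 times. Integrating snap and using the initial condition j(0) = 135, we get j(t) = 135·cos(3·t). Integrating jerk and using the initial condition a(0) = 0, we get a(t) = 45·sin(3·t). The integral of acceleration, with v(0) = -15, gives velocity: v(t) = -15·cos(3·t). Using v(t) = -15·cos(3·t) and substituting t = -pi/6, we find v = 0.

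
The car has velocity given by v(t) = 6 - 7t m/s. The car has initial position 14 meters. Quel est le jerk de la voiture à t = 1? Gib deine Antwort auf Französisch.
Nous devons dériver notre équation de la vitesse v(t) = 6 - 7·t 2 fois. La dérivée de la vitesse donne l'accélération: a(t) = -7. En dérivant l'accélération, nous obtenons le jerk: j(t) = 0. En utilisant j(t) = 0 et en substituant t = 1, nous trouvons j = 0.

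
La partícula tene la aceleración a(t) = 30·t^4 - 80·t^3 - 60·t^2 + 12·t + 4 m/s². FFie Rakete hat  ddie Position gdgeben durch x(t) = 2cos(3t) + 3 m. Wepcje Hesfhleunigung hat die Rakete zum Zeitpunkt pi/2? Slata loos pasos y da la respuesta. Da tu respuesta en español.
a(pi/2) = 0.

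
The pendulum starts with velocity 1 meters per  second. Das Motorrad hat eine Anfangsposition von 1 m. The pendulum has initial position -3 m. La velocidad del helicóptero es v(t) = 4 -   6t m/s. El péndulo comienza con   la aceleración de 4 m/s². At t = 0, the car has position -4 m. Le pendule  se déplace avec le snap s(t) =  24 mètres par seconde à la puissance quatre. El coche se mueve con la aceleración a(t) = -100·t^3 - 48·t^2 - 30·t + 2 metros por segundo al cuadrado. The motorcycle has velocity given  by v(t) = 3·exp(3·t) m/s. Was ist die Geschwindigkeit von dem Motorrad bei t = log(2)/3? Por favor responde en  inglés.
We have velocity v(t) = 3·exp(3·t). Substituting t = log(2)/3: v(log(2)/3) = 6.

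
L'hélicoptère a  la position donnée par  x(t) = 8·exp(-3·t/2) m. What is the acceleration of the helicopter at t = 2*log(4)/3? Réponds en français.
En partant de la position x(t) = 8·exp(-3·t/2), nous prenons 2 dérivées. La dérivée de la position donne la vitesse: v(t) = -12·exp(-3·t/2). En dérivant la vitesse, nous obtenons l'accélération: a(t) = 18·exp(-3·t/2). En utilisant a(t) = 18·exp(-3·t/2) et en substituant t = 2*log(4)/3, nous trouvons a = 9/2.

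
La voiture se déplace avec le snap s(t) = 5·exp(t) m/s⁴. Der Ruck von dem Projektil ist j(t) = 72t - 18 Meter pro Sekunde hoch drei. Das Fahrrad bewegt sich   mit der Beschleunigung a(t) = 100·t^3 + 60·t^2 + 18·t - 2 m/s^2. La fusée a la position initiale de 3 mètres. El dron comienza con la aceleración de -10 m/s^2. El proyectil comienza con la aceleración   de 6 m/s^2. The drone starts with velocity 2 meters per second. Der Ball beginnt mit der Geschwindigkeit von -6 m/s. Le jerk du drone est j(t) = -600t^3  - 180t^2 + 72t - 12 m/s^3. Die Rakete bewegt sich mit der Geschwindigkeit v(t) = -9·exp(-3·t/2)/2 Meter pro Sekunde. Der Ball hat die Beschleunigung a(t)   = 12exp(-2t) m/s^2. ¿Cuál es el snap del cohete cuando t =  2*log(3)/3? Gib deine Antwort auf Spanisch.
Para resolver esto, necesitamos tomar 3 derivadas de nuestra ecuación de la velocidad v(t) = -9·exp(-3·t/2)/2. Derivando la velocidad, obtenemos la aceleración: a(t) = 27·exp(-3·t/2)/4. Derivando la aceleración, obtenemos la sacudida: j(t) = -81·exp(-3·t/2)/8. La derivada de la sacudida da el snap: s(t) = 243·exp(-3·t/2)/16. De la ecuación del snap s(t) = 243·exp(-3·t/2)/16, sustituimos t = 2*log(3)/3 para obtener s = 81/16.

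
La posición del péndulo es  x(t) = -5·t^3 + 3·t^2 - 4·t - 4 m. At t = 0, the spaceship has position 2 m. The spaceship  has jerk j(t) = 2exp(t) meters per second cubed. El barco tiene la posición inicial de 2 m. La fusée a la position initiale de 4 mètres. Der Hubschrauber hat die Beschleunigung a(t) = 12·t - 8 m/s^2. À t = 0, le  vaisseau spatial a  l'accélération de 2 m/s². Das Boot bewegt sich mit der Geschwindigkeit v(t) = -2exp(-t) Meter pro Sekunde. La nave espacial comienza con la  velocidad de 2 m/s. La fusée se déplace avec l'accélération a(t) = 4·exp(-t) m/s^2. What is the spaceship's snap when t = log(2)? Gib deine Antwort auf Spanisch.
Partiendo de la sacudida j(t) = 2·exp(t), tomamos 1 derivada. Derivando la sacudida, obtenemos el snap: s(t) = 2·exp(t). De la ecuación del snap s(t) = 2·exp(t), sustituimos t = log(2) para obtener s = 4.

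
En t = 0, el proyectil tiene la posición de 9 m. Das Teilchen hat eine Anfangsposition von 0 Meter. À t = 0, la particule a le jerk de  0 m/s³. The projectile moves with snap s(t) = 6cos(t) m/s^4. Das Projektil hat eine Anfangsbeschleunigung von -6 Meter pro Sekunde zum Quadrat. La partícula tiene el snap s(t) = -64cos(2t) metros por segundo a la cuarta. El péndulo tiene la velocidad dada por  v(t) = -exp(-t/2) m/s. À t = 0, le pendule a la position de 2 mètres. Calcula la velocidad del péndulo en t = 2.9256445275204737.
De la ecuación de la velocidad v(t) = -exp(-t/2), sustituimos t = 2.9256445275204737 para obtener v = -0.231581766739307.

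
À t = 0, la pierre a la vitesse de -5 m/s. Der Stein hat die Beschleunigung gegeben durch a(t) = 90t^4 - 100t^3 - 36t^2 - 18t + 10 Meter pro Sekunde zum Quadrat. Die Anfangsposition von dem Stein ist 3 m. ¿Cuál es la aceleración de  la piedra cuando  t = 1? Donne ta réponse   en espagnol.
Usando a(t) = 90·t^4 - 100·t^3 - 36·t^2 - 18·t + 10 y sustituyendo t = 1, encontramos a = -54.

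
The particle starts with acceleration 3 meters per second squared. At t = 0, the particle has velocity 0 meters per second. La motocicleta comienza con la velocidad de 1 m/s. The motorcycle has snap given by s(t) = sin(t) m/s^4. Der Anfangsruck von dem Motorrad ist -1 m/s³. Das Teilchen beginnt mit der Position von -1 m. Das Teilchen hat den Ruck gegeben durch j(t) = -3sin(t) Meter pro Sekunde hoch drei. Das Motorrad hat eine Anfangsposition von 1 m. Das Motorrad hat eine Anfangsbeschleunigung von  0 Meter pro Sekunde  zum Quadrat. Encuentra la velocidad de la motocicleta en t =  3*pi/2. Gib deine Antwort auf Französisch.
Nous devons intégrer notre équation du snap s(t) = sin(t) 3 fois. En prenant ∫s(t)dt et en appliquant j(0) = -1, nous trouvons j(t) = -cos(t). En prenant ∫j(t)dt et en appliquant a(0) = 0, nous trouvons a(t) = -sin(t). L'intégrale de l'accélération, avec v(0) = 1, donne la vitesse: v(t) = cos(t). De l'équation de la vitesse v(t) = cos(t), nous substituons t = 3*pi/2 pour obtenir v = 0.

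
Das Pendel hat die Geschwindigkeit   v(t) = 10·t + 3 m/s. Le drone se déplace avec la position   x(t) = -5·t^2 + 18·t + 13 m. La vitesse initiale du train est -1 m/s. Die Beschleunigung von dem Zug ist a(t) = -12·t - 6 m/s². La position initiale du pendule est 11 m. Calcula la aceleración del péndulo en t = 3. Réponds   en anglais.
We must differentiate our velocity equation v(t) = 10·t + 3 1 time. The derivative of velocity gives acceleration: a(t) = 10. Using a(t) = 10 and substituting t = 3, we find a = 10.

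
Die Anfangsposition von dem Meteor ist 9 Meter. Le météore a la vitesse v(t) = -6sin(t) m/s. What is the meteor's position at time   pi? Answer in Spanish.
Para resolver esto, necesitamos tomar 1 integral de nuestra ecuación de la velocidad v(t) = -6·sin(t). La antiderivada de la velocidad es la posición. Usando x(0) = 9, obtenemos x(t) = 6·cos(t) + 3. Tenemos la posición x(t) = 6·cos(t) + 3. Sustituyendo t = pi: x(pi) = -3.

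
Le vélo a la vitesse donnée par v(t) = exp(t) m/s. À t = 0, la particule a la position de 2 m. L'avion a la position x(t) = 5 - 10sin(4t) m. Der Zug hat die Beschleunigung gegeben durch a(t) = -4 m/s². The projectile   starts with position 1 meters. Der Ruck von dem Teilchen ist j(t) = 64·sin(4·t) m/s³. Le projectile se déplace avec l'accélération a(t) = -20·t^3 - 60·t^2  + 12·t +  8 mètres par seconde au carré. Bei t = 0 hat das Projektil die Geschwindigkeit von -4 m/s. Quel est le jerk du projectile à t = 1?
En partant de l'accélération a(t) = -20·t^3 - 60·t^2 + 12·t + 8, nous prenons 1 dérivée. En dérivant l'accélération, nous obtenons le jerk: j(t) = -60·t^2 - 120·t + 12. En utilisant j(t) = -60·t^2 - 120·t + 12 et en substituant t = 1, nous trouvons j = -168.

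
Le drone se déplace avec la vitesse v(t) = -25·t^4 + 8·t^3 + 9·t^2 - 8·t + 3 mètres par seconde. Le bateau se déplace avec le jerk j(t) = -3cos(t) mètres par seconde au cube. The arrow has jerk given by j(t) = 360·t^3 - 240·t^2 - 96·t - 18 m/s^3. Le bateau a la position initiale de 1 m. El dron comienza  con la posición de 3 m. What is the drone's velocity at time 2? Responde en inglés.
Using v(t) = -25·t^4 + 8·t^3 + 9·t^2 - 8·t + 3 and substituting t = 2, we find v = -313.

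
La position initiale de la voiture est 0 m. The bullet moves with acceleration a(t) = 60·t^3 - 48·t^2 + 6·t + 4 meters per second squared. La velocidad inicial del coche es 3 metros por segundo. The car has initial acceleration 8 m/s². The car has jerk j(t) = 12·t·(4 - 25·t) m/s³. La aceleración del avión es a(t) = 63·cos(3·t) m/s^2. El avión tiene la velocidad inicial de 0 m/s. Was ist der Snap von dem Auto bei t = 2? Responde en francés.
Pour résoudre ceci, nous devons prendre 1 dérivée de notre équation du jerk j(t) = 12·t·(4 - 25·t). La dérivée du jerk donne le snap: s(t) = 48 - 600·t. Nous avons le snap s(t) = 48 - 600·t. En substituant t = 2: s(2) = -1152.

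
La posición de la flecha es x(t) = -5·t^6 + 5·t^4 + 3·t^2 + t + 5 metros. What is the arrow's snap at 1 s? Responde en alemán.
Um dies zu lösen, müssen wir 4 Ableitungen unserer Gleichung für die Position x(t) = -5·t^6 + 5·t^4 + 3·t^2 + t + 5 nehmen. Durch Ableiten von der Position erhalten wir die Geschwindigkeit: v(t) = -30·t^5 + 20·t^3 + 6·t + 1. Mit d/dt von v(t) finden wir a(t) = -150·t^4 + 60·t^2 + 6. Durch Ableiten von der Beschleunigung erhalten wir den Ruck: j(t) = -600·t^3 + 120·t. Die Ableitung von dem Ruck ergibt den Snap: s(t) = 120 - 1800·t^2. Aus der Gleichung für den Snap s(t) = 120 - 1800·t^2, setzen wir t = 1 ein und erhalten s = -1680.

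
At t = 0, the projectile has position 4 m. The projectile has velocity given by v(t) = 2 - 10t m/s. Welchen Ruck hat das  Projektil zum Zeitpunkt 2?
Ausgehend von der Geschwindigkeit v(t) = 2 - 10·t, nehmen wir 2 Ableitungen. Mit d/dt von v(t) finden wir a(t) = -10. Durch Ableiten von der Beschleunigung erhalten wir den Ruck: j(t) = 0. Mit j(t) = 0 und Einsetzen von t = 2, finden wir j = 0.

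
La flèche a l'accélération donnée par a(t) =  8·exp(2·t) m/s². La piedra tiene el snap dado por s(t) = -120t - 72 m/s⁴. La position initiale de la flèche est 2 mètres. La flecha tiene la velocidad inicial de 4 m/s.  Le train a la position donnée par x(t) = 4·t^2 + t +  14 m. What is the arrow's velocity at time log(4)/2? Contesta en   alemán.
Wir müssen unsere Gleichung für die Beschleunigung a(t) = 8·exp(2·t) 1-mal integrieren. Mit ∫a(t)dt und Anwendung von v(0) = 4, finden wir v(t) = 4·exp(2·t). Wir haben die Geschwindigkeit v(t) = 4·exp(2·t). Durch Einsetzen von t = log(4)/2: v(log(4)/2) = 16.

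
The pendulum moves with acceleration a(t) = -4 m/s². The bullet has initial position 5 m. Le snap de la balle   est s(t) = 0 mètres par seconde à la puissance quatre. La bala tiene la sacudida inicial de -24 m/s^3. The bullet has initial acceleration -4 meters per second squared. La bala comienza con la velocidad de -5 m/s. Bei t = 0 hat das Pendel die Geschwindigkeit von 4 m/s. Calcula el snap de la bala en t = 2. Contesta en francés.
Nous avons le snap s(t) = 0. En substituant t = 2: s(2) = 0.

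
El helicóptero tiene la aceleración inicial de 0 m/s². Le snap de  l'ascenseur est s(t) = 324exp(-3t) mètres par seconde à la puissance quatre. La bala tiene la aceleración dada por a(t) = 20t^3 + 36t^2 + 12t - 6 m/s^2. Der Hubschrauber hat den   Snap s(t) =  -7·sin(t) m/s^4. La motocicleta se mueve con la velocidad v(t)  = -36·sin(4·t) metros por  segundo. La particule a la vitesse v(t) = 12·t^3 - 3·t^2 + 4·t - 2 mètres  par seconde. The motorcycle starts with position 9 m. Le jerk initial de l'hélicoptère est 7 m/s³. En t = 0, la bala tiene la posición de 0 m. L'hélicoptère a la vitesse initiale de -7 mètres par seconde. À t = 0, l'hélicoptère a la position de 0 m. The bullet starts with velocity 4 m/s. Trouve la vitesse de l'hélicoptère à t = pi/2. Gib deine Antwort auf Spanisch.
Necesitamos integrar nuestra ecuación del snap s(t) = -7·sin(t) 3 veces. La antiderivada del snap, con j(0) = 7, da la sacudida: j(t) = 7·cos(t). La antiderivada de la sacudida es la aceleración. Usando a(0) = 0, obtenemos a(t) = 7·sin(t). La integral de la aceleración es la velocidad. Usando v(0) = -7, obtenemos v(t) = -7·cos(t). Tenemos la velocidad v(t) = -7·cos(t). Sustituyendo t = pi/2: v(pi/2) = 0.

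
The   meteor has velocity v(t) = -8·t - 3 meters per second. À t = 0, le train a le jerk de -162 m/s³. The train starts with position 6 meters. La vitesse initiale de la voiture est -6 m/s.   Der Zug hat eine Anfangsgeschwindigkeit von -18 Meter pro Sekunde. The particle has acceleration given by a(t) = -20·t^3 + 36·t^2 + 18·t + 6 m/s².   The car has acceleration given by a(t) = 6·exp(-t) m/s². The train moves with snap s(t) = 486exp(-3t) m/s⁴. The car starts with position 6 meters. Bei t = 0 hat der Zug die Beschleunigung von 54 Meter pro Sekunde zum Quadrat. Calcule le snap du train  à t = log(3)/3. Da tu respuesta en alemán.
Aus der Gleichung für den Snap s(t) = 486·exp(-3·t), setzen wir t = log(3)/3 ein und erhalten s = 162.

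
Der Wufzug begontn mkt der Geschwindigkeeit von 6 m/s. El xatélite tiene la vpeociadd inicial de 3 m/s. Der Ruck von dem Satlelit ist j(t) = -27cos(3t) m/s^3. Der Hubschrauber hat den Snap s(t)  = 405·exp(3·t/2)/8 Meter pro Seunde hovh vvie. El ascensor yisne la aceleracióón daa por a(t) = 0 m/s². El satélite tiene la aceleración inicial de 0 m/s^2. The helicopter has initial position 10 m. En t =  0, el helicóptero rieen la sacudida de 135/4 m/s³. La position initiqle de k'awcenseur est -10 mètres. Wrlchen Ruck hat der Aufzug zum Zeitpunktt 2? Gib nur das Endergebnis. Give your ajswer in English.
The answer is 0.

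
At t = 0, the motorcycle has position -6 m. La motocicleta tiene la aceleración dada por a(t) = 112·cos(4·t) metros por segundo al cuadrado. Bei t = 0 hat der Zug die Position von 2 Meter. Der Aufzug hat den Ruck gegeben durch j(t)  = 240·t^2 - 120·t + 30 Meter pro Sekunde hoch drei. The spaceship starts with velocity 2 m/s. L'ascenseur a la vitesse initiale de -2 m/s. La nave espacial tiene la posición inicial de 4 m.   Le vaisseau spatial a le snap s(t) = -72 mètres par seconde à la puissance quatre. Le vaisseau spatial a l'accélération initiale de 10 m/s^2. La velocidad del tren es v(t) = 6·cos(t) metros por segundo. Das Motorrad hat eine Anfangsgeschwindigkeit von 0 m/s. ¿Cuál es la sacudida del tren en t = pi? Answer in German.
Wir müssen unsere Gleichung für die Geschwindigkeit v(t) = 6·cos(t) 2-mal ableiten. Mit d/dt von v(t) finden wir a(t) = -6·sin(t). Mit d/dt von a(t) finden wir j(t) = -6·cos(t). Wir haben den Ruck j(t) = -6·cos(t). Durch Einsetzen von t = pi: j(pi) = 6.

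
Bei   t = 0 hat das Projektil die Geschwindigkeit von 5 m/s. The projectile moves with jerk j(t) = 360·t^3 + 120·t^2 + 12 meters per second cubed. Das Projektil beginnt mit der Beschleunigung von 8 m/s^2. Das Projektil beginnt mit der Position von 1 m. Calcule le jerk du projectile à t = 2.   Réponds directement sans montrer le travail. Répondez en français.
Le jerk à t = 2 est j = 3372.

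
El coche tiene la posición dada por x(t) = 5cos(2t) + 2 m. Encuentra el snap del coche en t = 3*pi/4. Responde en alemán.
Wir müssen unsere Gleichung für die Position x(t) = 5·cos(2·t) + 2 4-mal ableiten. Durch Ableiten von der Position erhalten wir die Geschwindigkeit: v(t) = -10·sin(2·t). Die Ableitung von der Geschwindigkeit ergibt die Beschleunigung: a(t) = -20·cos(2·t). Durch Ableiten von der Beschleunigung erhalten wir den Ruck: j(t) = 40·sin(2·t). Mit d/dt von j(t) finden wir s(t) = 80·cos(2·t). Aus der Gleichung für den Snap s(t) = 80·cos(2·t), setzen wir t = 3*pi/4 ein und erhalten s = 0.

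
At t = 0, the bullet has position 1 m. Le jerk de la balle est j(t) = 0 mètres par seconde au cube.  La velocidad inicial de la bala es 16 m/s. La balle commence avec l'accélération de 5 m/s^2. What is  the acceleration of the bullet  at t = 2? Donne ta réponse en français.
Nous devons intégrer notre équation du jerk j(t) = 0 1 fois. L'intégrale du jerk est l'accélération. En utilisant a(0) = 5, nous obtenons a(t) = 5. Nous avons l'accélération a(t) = 5. En substituant t = 2: a(2) = 5.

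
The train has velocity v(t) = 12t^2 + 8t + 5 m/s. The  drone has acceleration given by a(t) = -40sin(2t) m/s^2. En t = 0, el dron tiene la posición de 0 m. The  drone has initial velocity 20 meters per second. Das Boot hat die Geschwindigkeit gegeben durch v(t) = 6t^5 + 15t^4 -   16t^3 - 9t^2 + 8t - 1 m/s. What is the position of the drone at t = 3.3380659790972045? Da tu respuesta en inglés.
Starting from acceleration a(t) = -40·sin(2·t), we take 2 integrals. Taking ∫a(t)dt and applying v(0) = 20, we find v(t) = 20·cos(2·t). The antiderivative of velocity, with x(0) = 0, gives position: x(t) = 10·sin(2·t). We have position x(t) = 10·sin(2·t). Substituting t = 3.3380659790972045: x(3.3380659790972045) = 3.82912144859332.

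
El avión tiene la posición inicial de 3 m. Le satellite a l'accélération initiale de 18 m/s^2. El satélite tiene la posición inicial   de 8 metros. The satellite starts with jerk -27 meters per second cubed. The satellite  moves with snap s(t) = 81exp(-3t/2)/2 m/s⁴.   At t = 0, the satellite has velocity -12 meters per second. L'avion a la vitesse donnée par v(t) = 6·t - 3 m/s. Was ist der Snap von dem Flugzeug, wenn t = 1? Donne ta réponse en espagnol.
Partiendo de la velocidad v(t) = 6·t - 3, tomamos 3 derivadas. Tomando d/dt de v(t), encontramos a(t) = 6. La derivada de la aceleración da la sacudida: j(t) = 0. La derivada de la sacudida da el snap: s(t) = 0. De la ecuación del snap s(t) = 0, sustituimos t = 1 para obtener s = 0.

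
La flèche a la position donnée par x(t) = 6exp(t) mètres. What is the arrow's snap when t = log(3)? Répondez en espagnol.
Para resolver esto, necesitamos tomar 4 derivadas de nuestra ecuación de la posición x(t) = 6·exp(t). Tomando d/dt de x(t), encontramos v(t) = 6·exp(t). Tomando d/dt de v(t), encontramos a(t) = 6·exp(t). Derivando la aceleración, obtenemos la sacudida: j(t) = 6·exp(t). Tomando d/dt de j(t), encontramos s(t) = 6·exp(t). Tenemos el snap s(t) = 6·exp(t). Sustituyendo t = log(3): s(log(3)) = 18.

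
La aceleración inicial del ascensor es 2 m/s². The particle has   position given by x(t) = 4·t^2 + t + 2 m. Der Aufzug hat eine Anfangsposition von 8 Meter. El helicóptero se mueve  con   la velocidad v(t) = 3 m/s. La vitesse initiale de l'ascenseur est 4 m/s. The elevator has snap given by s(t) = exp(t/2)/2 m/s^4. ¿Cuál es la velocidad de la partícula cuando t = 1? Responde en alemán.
Wir müssen unsere Gleichung für die Position x(t) = 4·t^2 + t + 2 1-mal ableiten. Die Ableitung von der Position ergibt die Geschwindigkeit: v(t) = 8·t + 1. Mit v(t) = 8·t + 1 und Einsetzen von t = 1, finden wir v = 9.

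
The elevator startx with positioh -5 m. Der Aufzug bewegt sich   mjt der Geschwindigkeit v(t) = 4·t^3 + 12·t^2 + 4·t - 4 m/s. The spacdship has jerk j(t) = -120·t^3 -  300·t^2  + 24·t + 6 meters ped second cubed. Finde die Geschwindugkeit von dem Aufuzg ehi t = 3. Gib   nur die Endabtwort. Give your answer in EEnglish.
v(3) = 224.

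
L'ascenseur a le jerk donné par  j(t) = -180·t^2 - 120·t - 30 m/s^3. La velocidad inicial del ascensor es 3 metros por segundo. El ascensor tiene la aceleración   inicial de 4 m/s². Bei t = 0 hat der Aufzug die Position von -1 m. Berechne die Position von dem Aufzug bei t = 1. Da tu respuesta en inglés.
We need to integrate our jerk equation j(t) = -180·t^2 - 120·t - 30 3 times. Taking ∫j(t)dt and applying a(0) = 4, we find a(t) = -60·t^3 - 60·t^2 - 30·t + 4. Finding the integral of a(t) and using v(0) = 3: v(t) = -15·t^4 - 20·t^3 - 15·t^2 + 4·t + 3. Finding the integral of v(t) and using x(0) = -1: x(t) = -3·t^5 - 5·t^4 - 5·t^3 + 2·t^2 + 3·t - 1. We have position x(t) = -3·t^5 - 5·t^4 - 5·t^3 + 2·t^2 + 3·t - 1. Substituting t = 1: x(1) = -9.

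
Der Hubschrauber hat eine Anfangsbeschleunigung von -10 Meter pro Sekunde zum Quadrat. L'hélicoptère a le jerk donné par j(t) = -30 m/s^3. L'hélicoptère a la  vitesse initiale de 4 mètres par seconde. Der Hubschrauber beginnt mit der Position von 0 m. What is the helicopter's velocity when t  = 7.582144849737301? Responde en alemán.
Ausgehend von dem Ruck j(t) = -30, nehmen wir 2 Stammfunktionen. Das Integral von dem Ruck, mit a(0) = -10, ergibt die Beschleunigung: a(t) = -30·t - 10. Durch Integration von der Beschleunigung und Verwendung der Anfangsbedingung v(0) = 4, erhalten wir v(t) = -15·t^2 - 10·t + 4. Aus der Gleichung für die Geschwindigkeit v(t) = -15·t^2 - 10·t + 4, setzen wir t = 7.582144849737301 ein und erhalten v = -934.155256333341.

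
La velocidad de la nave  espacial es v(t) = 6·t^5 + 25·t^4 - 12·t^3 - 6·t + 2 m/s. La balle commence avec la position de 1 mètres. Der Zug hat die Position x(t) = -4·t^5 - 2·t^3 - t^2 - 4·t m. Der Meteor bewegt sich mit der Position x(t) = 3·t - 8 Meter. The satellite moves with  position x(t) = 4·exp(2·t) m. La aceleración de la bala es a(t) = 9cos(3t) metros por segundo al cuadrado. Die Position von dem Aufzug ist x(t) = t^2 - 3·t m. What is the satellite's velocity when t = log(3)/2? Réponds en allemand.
Ausgehend von der Position x(t) = 4·exp(2·t), nehmen wir 1 Ableitung. Durch Ableiten von der Position erhalten wir die Geschwindigkeit: v(t) = 8·exp(2·t). Wir haben die Geschwindigkeit v(t) = 8·exp(2·t). Durch Einsetzen von t = log(3)/2: v(log(3)/2) = 24.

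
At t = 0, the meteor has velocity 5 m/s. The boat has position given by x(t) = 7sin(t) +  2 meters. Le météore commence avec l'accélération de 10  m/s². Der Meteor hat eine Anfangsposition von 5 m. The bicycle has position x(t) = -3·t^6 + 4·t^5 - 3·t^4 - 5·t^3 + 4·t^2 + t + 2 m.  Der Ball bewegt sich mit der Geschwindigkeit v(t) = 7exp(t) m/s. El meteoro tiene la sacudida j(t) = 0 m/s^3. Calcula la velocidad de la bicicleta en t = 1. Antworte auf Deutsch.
Wir müssen unsere Gleichung für die Position x(t) = -3·t^6 + 4·t^5 - 3·t^4 - 5·t^3 + 4·t^2 + t + 2 1-mal ableiten. Mit d/dt von x(t) finden wir v(t) = -18·t^5 + 20·t^4 - 12·t^3 - 15·t^2 + 8·t + 1. Wir haben die Geschwindigkeit v(t) = -18·t^5 + 20·t^4 - 12·t^3 - 15·t^2 + 8·t + 1. Durch Einsetzen von t = 1: v(1) = -16.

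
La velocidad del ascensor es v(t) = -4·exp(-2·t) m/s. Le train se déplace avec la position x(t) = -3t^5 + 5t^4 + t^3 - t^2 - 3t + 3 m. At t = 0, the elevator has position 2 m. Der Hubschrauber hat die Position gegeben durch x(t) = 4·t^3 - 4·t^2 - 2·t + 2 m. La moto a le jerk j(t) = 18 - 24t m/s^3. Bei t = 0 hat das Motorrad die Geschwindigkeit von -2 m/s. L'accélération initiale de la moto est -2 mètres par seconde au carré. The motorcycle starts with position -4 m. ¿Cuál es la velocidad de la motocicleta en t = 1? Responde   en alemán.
Ausgehend von dem Ruck j(t) = 18 - 24·t, nehmen wir 2 Integrale. Das Integral von dem Ruck ist die Beschleunigung. Mit a(0) = -2 erhalten wir a(t) = -12·t^2 + 18·t - 2. Durch Integration von der Beschleunigung und Verwendung der Anfangsbedingung v(0) = -2, erhalten wir v(t) = -4·t^3 + 9·t^2 - 2·t - 2. Wir haben die Geschwindigkeit v(t) = -4·t^3 + 9·t^2 - 2·t - 2. Durch Einsetzen von t = 1: v(1) = 1.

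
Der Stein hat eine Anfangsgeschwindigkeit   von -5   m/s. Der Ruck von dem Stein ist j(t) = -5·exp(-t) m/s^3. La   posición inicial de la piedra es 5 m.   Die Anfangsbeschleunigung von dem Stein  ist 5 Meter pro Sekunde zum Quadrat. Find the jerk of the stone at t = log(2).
Using j(t) = -5·exp(-t) and substituting t = log(2), we find j = -5/2.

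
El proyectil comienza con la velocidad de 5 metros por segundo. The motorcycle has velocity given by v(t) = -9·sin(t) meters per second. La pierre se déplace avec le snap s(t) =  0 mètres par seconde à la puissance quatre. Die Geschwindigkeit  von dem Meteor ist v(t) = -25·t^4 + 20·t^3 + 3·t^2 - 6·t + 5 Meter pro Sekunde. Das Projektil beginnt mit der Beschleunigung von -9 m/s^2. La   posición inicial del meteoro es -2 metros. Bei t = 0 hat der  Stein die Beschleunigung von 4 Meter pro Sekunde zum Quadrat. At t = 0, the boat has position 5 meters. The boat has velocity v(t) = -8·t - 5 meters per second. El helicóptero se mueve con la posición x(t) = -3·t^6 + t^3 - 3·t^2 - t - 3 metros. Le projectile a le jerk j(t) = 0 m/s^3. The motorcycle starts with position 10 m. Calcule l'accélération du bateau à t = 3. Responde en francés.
En partant de la vitesse v(t) = -8·t - 5, nous prenons 1 dérivée. En prenant d/dt de v(t), nous trouvons a(t) = -8. De l'équation de l'accélération a(t) = -8, nous substituons t = 3 pour obtenir a = -8.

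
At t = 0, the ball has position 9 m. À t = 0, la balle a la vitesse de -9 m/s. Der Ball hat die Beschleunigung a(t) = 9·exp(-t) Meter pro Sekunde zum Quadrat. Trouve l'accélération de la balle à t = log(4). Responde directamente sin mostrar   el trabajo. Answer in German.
Bei t = log(4), a = 9/4.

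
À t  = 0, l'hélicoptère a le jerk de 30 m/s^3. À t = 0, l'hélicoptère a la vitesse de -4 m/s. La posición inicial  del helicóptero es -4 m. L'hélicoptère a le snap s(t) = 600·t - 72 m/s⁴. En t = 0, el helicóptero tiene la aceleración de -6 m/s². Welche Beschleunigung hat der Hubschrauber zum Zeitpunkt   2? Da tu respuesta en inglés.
We need to integrate our snap equation s(t) = 600·t - 72 2 times. Taking ∫s(t)dt and applying j(0) = 30, we find j(t) = 300·t^2 - 72·t + 30. Finding the antiderivative of j(t) and using a(0) = -6: a(t) = 100·t^3 - 36·t^2 + 30·t - 6. Using a(t) = 100·t^3 - 36·t^2 + 30·t - 6 and substituting t = 2, we find a = 710.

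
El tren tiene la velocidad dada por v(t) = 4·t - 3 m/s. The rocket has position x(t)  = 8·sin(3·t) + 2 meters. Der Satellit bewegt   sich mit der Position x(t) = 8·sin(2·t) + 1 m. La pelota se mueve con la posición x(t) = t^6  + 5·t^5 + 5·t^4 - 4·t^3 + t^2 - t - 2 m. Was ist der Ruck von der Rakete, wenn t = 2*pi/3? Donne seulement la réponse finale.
Der Ruck bei t = 2*pi/3 ist j = -216.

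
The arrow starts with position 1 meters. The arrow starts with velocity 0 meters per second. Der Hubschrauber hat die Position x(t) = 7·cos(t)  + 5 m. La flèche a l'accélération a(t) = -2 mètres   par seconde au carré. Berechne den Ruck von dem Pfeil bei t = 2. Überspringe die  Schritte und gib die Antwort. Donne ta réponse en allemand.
Der Ruck bei t = 2 ist j = 0.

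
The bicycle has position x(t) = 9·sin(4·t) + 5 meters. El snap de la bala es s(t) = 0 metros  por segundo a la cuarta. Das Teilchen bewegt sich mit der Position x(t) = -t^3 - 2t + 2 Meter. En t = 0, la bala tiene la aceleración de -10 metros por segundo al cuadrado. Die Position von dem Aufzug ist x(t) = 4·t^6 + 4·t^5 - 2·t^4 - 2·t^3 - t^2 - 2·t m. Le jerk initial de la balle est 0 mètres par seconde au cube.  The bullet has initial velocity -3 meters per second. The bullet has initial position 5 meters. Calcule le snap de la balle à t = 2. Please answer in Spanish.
De la ecuación del snap s(t) = 0, sustituimos t = 2 para obtener s = 0.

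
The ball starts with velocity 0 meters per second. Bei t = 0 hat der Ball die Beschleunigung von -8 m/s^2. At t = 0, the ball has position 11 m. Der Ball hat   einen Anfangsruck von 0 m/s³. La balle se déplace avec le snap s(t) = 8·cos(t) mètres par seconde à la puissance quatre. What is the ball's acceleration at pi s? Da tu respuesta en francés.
Nous devons intégrer notre équation du snap s(t) = 8·cos(t) 2 fois. La primitive du snap, avec j(0) = 0, donne le jerk: j(t) = 8·sin(t). En prenant ∫j(t)dt et en appliquant a(0) = -8, nous trouvons a(t) = -8·cos(t). Nous avons l'accélération a(t) = -8·cos(t). En substituant t = pi: a(pi) = 8.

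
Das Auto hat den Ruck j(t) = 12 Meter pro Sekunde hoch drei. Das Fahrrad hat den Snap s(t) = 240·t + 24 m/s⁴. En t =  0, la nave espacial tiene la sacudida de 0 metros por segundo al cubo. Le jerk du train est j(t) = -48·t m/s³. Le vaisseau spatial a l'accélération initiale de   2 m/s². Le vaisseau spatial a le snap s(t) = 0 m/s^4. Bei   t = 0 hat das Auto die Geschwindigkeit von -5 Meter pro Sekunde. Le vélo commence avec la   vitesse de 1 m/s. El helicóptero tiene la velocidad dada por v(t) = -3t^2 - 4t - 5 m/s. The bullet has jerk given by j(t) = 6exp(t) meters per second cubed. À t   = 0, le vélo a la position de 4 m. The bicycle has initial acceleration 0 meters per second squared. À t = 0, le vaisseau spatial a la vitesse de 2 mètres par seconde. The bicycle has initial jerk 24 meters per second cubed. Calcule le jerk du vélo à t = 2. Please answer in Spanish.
Partiendo del snap s(t) = 240·t + 24, tomamos 1 antiderivada. Integrando el snap y usando la condición inicial j(0) = 24, obtenemos j(t) = 120·t^2 + 24·t + 24. Usando j(t) = 120·t^2 + 24·t + 24 y sustituyendo t = 2, encontramos j = 552.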